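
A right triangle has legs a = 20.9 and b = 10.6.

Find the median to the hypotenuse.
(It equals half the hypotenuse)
Hypotenuse c = √(a² + b²) = √(436.81 + 112.36) = √549.17 ≈ 23.4344
Median to hypotenuse = c/2 ≈ 23.4344/2 ≈ 11.7172

Median = 11.72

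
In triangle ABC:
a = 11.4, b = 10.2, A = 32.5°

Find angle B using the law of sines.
a/sin(A) = b/sin(B)  ⇒  sin(B) = b·sin(A)/a = 10.2·sin(32.5°)/11.4
sin(32.5°) ≈ 0.5373
sin(B) ≈ 10.2·0.5373/11.4 ≈ 5.48046/11.4 ≈ 0.480742
B = arcsin(0.480742) ≈ 28.7339°
(Since b ≤ a we need B ≤ A, so the obtuse alternative 180° − 28.7339° ≈ 151.266° is rejected.)

B = 28.73°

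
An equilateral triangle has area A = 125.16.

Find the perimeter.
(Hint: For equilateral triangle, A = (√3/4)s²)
A = (√3/4)s²  ⇒  s² = 4A/√3 = 4·125.16/√3 = 500.64/1.73205 ≈ 289.045
s ≈ √289.045 ≈ 17.0013
Perimeter = 3s ≈ 3·17.0013 ≈ 51.0039

Perimeter = 51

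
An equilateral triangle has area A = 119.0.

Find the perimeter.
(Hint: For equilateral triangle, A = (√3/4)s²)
A = (√3/4)s²  ⇒  s² = 4A/√3 = 4·119.0/√3 = 476/1.73205 ≈ 274.819
s ≈ √274.819 ≈ 16.5777
Perimeter = 3s ≈ 3·16.5777 ≈ 49.733

Perimeter = 49.73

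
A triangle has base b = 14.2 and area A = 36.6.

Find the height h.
A = ½·b·h  ⇒  h = 2A/b = 2·36.6/14.2 = 73.2/14.2 ≈ 5.15493

h = 5.155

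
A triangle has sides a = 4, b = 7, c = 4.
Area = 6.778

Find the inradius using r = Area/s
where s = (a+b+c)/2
s = (4 + 7 + 4)/2 = 15/2 = 7.5
r = Area/s = 6.778/7.5 ≈ 0.903733

r = 0.9037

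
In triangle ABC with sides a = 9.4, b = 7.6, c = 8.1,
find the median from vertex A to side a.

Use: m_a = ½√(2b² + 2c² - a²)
m_a = ½√(2·7.6² + 2·8.1² − 9.4²) = ½√(2·57.76 + 2·65.61 − 88.36) = ½√(115.52 + 131.22 − 88.36) = ½√158.38
√158.38 ≈ 12.5849, so m_a ≈ 6.29246

m_a = 6.292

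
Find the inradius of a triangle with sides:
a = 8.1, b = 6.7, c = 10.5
r = Area/s where s is the semi-perimeter.
s = (8.1 + 6.7 + 10.5)/2 = 25.3/2 = 12.65
Area = √(s(s−a)(s−b)(s−c)) = √(12.65·4.55·5.95·2.15) ≈ √736.304 ≈ 27.1349
r ≈ 27.1349/12.65 ≈ 2.14505

r = 2.145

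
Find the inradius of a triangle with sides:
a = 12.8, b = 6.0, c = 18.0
r = Area/s where s is the semi-perimeter.
s = (12.8 + 6.0 + 18.0)/2 = 36.8/2 = 18.4
Area = √(s(s−a)(s−b)(s−c)) = √(18.4·5.6·12.4·0.4) ≈ √511.078 ≈ 22.607
r ≈ 22.607/18.4 ≈ 1.22864

r = 1.229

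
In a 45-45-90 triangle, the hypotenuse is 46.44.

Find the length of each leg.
In a 45-45-90 triangle hypotenuse = leg·√2, so leg = hypotenuse/√2.
Leg = 46.44/√2 ≈ 46.44/1.41421 ≈ 32.838

Each leg = 32.84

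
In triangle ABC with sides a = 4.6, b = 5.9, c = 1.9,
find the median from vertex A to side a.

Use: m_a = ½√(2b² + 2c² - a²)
m_a = ½√(2·5.9² + 2·1.9² − 4.6²) = ½√(2·34.81 + 2·3.61 − 21.16) = ½√(69.62 + 7.22 − 21.16) = ½√55.68
√55.68 ≈ 7.4619, so m_a ≈ 3.73095

m_a = 3.731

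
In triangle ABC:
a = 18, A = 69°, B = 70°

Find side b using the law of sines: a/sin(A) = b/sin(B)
a/sin(A) = b/sin(B)  ⇒  b = a·sin(B)/sin(A) = 18·sin(70°)/sin(69°)
sin(70°) ≈ 0.939693, sin(69°) ≈ 0.93358
b ≈ 18·0.939693/0.93358 ≈ 16.9145/0.93358 ≈ 18.1178

b = 18.12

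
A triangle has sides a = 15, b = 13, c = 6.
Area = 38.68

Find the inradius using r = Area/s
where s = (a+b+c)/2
s = (15 + 13 + 6)/2 = 34/2 = 17
r = Area/s = 38.68/17 ≈ 2.27529

r = 2.275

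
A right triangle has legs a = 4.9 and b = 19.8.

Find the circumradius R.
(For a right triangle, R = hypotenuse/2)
Hypotenuse c = √(a² + b²) = √(24.01 + 392.04) = √416.05 ≈ 20.3973
R = c/2 ≈ 20.3973/2 ≈ 10.1987

R = 10.2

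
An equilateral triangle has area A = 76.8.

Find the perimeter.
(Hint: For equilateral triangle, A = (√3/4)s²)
A = (√3/4)s²  ⇒  s² = 4A/√3 = 4·76.8/√3 = 307.2/1.73205 ≈ 177.362
s ≈ √177.362 ≈ 13.3177
Perimeter = 3s ≈ 3·13.3177 ≈ 39.9532

Perimeter = 39.95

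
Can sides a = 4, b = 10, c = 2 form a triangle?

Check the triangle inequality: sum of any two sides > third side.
a + b vs c: 4 + 10 = 14 > 2  ✓
a + c vs b: 4 + 2 = 6 ≤ 10  ✗
b + c vs a: 10 + 2 = 12 > 4  ✓

No: 4 + 2 = 6 is not > 10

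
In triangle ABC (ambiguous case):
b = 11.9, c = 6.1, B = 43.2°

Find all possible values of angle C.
b/sin(B) = c/sin(C)  ⇒  sin(C) = c·sin(B)/b = 6.1·sin(43.2°)/11.9
sin(43.2°) ≈ 0.684547
sin(C) ≈ 6.1·0.684547/11.9 ≈ 4.17574/11.9 ≈ 0.350902
Candidate 1: C₁ = arcsin(0.350902) ≈ 20.5425°  →  A = 180° − 43.2° − 20.5425° ≈ 116.257° > 0, valid
Candidate 2: C₂ = 180° − C₁ ≈ 159.457°  →  A = 180° − 43.2° − 159.457° ≈ -22.6575° ≤ 0, not a valid triangle

C = 20.54° (one solution)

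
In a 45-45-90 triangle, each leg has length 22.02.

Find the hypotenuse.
In a 45-45-90 triangle the sides are in ratio 1 : 1 : √2, so hypotenuse = leg·√2.
Hypotenuse = 22.02·√2 ≈ 22.02·1.41421 ≈ 31.141

Hypotenuse = 22.02√2 = 31.14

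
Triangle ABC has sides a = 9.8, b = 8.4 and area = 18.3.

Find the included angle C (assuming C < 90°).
Area = ½·a·b·sin(C)  ⇒  sin(C) = 2·Area/(a·b) = 2·18.3/(9.8·8.4) = 36.6/82.32 ≈ 0.444606
C = arcsin(0.444606) ≈ 26.3982° (taking the acute solution since C < 90°)

C = 26.4°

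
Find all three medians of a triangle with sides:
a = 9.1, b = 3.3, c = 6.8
Median formula: m_a = ½√(2b² + 2c² − a²) (and cyclically). a² = 82.81, b² = 10.89, c² = 46.24.
m_a = ½√(2·10.89 + 2·46.24 − 82.81) = ½√31.45 ≈ ½·5.60803 ≈ 2.80401
m_b = ½√(2·82.81 + 2·46.24 − 10.89) = ½√247.21 ≈ ½·15.7229 ≈ 7.86146
m_c = ½√(2·82.81 + 2·10.89 − 46.24) = ½√141.16 ≈ ½·11.8811 ≈ 5.94054

m_a = 2.804, m_b = 7.861, m_c = 5.941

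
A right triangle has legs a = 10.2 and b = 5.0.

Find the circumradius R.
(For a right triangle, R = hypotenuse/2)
Hypotenuse c = √(a² + b²) = √(104.04 + 25) = √129.04 ≈ 11.3596
R = c/2 ≈ 11.3596/2 ≈ 5.67979

R = 5.68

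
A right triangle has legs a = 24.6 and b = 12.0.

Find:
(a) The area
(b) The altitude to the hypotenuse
(a) The legs are perpendicular, so Area = ½·a·b = ½·24.6·12.0 = ½·295.2 = 147.6
(b) Hypotenuse c = √(a² + b²) = √(605.16 + 144) = √749.16 ≈ 27.3708
    Area = ½·c·h_c  ⇒  h_c = 2·Area/c = 295.2/27.3708 ≈ 10.7852

Area = 147.6, h_c = 10.79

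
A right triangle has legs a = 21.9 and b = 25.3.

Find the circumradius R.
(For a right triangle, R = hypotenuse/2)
Hypotenuse c = √(a² + b²) = √(479.61 + 640.09) = √1119.7 ≈ 33.4619
R = c/2 ≈ 33.4619/2 ≈ 16.731

R = 16.73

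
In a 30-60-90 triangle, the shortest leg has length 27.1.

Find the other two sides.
In a 30-60-90 triangle the sides are in ratio 1 : √3 : 2 (short leg : long leg : hypotenuse).
Long leg = 27.1·√3 ≈ 27.1·1.73205 ≈ 46.9386
Hypotenuse = 2·27.1 = 54.2

Long leg = 27.1√3 = 46.94, Hypotenuse = 54.2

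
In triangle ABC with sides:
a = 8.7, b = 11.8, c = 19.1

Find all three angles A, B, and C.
Law of cosines for each angle (a² = 75.69, b² = 139.24, c² = 364.81):
cos(A) = (b² + c² − a²)/(2bc) = (139.24 + 364.81 − 75.69)/(2·11.8·19.1) = 428.36/450.76 ≈ 0.950306  ⇒  A ≈ 18.1386°
cos(B) = (a² + c² − b²)/(2ac) = (75.69 + 364.81 − 139.24)/(2·8.7·19.1) = 301.26/332.34 ≈ 0.906481  ⇒  B ≈ 24.9765°
cos(C) = (a² + b² − c²)/(2ab) = (75.69 + 139.24 − 364.81)/(2·8.7·11.8) = -149.88/205.32 ≈ -0.729982  ⇒  C ≈ 136.885°
Check: A + B + C ≈ 180°

A = 18.14°, B = 24.98°, C = 136.9°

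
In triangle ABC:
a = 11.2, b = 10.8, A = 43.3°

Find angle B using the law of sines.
a/sin(A) = b/sin(B)  ⇒  sin(B) = b·sin(A)/a = 10.8·sin(43.3°)/11.2
sin(43.3°) ≈ 0.685818
sin(B) ≈ 10.8·0.685818/11.2 ≈ 7.40684/11.2 ≈ 0.661325
B = arcsin(0.661325) ≈ 41.401°
(Since b ≤ a we need B ≤ A, so the obtuse alternative 180° − 41.401° ≈ 138.599° is rejected.)

B = 41.4°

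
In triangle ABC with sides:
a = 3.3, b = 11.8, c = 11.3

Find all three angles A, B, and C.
Law of cosines for each angle (a² = 10.89, b² = 139.24, c² = 127.69):
cos(A) = (b² + c² − a²)/(2bc) = (139.24 + 127.69 − 10.89)/(2·11.8·11.3) = 256.04/266.68 ≈ 0.960102  ⇒  A ≈ 16.2393°
cos(B) = (a² + c² − b²)/(2ac) = (10.89 + 127.69 − 139.24)/(2·3.3·11.3) = -0.66/74.58 ≈ -0.00884956  ⇒  B ≈ 90.507°
cos(C) = (a² + b² − c²)/(2ab) = (10.89 + 139.24 − 127.69)/(2·3.3·11.8) = 22.44/77.88 ≈ 0.288136  ⇒  C ≈ 73.2536°
Check: A + B + C ≈ 180°

A = 16.24°, B = 90.51°, C = 73.25°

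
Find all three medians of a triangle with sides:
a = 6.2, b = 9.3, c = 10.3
Median formula: m_a = ½√(2b² + 2c² − a²) (and cyclically). a² = 38.44, b² = 86.49, c² = 106.09.
m_a = ½√(2·86.49 + 2·106.09 − 38.44) = ½√346.72 ≈ ½·18.6204 ≈ 9.31021
m_b = ½√(2·38.44 + 2·106.09 − 86.49) = ½√202.57 ≈ ½·14.2327 ≈ 7.11635
m_c = ½√(2·38.44 + 2·86.49 − 106.09) = ½√143.77 ≈ ½·11.9904 ≈ 5.99521

m_a = 9.31, m_b = 7.116, m_c = 5.995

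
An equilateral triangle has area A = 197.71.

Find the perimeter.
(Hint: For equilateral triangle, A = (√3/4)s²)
A = (√3/4)s²  ⇒  s² = 4A/√3 = 4·197.71/√3 = 790.84/1.73205 ≈ 456.592
s ≈ √456.592 ≈ 21.368
Perimeter = 3s ≈ 3·21.368 ≈ 64.104

Perimeter = 64.1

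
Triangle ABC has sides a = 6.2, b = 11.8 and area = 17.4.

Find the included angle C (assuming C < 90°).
Area = ½·a·b·sin(C)  ⇒  sin(C) = 2·Area/(a·b) = 2·17.4/(6.2·11.8) = 34.8/73.16 ≈ 0.47567
C = arcsin(0.47567) ≈ 28.403° (taking the acute solution since C < 90°)

C = 28.4°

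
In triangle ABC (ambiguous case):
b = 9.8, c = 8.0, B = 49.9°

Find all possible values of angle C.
b/sin(B) = c/sin(C)  ⇒  sin(C) = c·sin(B)/b = 8.0·sin(49.9°)/9.8
sin(49.9°) ≈ 0.764921
sin(C) ≈ 8.0·0.764921/9.8 ≈ 6.11937/9.8 ≈ 0.624426
Candidate 1: C₁ = arcsin(0.624426) ≈ 38.64°  →  A = 180° − 49.9° − 38.64° ≈ 91.46° > 0, valid
Candidate 2: C₂ = 180° − C₁ ≈ 141.36°  →  A = 180° − 49.9° − 141.36° ≈ -11.26° ≤ 0, not a valid triangle

C = 38.64° (one solution)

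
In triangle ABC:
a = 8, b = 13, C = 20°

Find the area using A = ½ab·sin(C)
A = ½·a·b·sin(C) = ½·8·13·sin(20°)
sin(20°) ≈ 0.34202
A ≈ ½·104·0.34202 = 52·0.34202 ≈ 17.785

Area = 17.79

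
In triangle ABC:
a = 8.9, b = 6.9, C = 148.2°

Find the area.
Two sides and the included angle (SAS): A = ½·a·b·sin(C) = ½·8.9·6.9·sin(148.2°)
sin(148.2°) ≈ 0.526956
A ≈ ½·61.41·0.526956 = 30.705·0.526956 ≈ 16.1802

Area = 16.18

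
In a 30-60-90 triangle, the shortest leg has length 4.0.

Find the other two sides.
In a 30-60-90 triangle the sides are in ratio 1 : √3 : 2 (short leg : long leg : hypotenuse).
Long leg = 4.0·√3 ≈ 4.0·1.73205 ≈ 6.9282
Hypotenuse = 2·4.0 = 8

Long leg = 4.0√3 = 6.928, Hypotenuse = 8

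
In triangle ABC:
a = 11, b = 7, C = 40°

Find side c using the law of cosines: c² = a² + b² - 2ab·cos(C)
c² = 11² + 7² − 2·11·7·cos(40°)
cos(40°) ≈ 0.766044
c² ≈ 121 + 49 − 154·(0.766044) ≈ 170 − 117.971 ≈ 52.0292
c ≈ √52.0292 ≈ 7.21312

c = 7.213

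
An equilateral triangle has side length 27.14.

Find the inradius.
r = Area/s with s the semi-perimeter.
Area = (√3/4)·27.14² = (√3/4)·736.5796 ≈ 0.433013·736.5796 ≈ 318.948
s = 3·27.14/2 = 40.71
r ≈ 318.948/40.71 ≈ 7.83464
(Equivalently r = side/(2√3) = 27.14/3.4641 ≈ 7.83464.)

r = 7.835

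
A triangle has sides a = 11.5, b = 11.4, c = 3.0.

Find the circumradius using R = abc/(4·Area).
First find the area with Heron's formula.
s = (11.5 + 11.4 + 3.0)/2 = 12.95
Area = √(s(s−a)(s−b)(s−c)) = √(12.95·1.45·1.55·9.95) ≈ √289.596 ≈ 17.0175
abc = 11.5·11.4·3.0 = 393.3
R = abc/(4·Area) ≈ 393.3/(4·17.0175) = 393.3/68.0701 ≈ 5.77787

R = 5.778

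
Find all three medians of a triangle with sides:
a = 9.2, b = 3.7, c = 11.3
Median formula: m_a = ½√(2b² + 2c² − a²) (and cyclically). a² = 84.64, b² = 13.69, c² = 127.69.
m_a = ½√(2·13.69 + 2·127.69 − 84.64) = ½√198.12 ≈ ½·14.0755 ≈ 7.03776
m_b = ½√(2·84.64 + 2·127.69 − 13.69) = ½√410.97 ≈ ½·20.2724 ≈ 10.1362
m_c = ½√(2·84.64 + 2·13.69 − 127.69) = ½√68.97 ≈ ½·8.30482 ≈ 4.15241

m_a = 7.038, m_b = 10.14, m_c = 4.152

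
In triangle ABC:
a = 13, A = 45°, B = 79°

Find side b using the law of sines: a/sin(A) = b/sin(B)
a/sin(A) = b/sin(B)  ⇒  b = a·sin(B)/sin(A) = 13·sin(79°)/sin(45°)
sin(79°) ≈ 0.981627, sin(45°) ≈ 0.707107
b ≈ 13·0.981627/0.707107 ≈ 12.7612/0.707107 ≈ 18.047

b = 18.05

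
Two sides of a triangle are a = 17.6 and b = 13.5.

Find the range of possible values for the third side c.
Triangle inequality: |a − b| < c < a + b
|a − b| = |17.6 − 13.5| = 4.1
a + b = 17.6 + 13.5 = 31.1

4.1 < c < 31.1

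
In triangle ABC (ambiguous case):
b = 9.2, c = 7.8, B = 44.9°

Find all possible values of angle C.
b/sin(B) = c/sin(C)  ⇒  sin(C) = c·sin(B)/b = 7.8·sin(44.9°)/9.2
sin(44.9°) ≈ 0.705872
sin(C) ≈ 7.8·0.705872/9.2 ≈ 5.5058/9.2 ≈ 0.598456
Candidate 1: C₁ = arcsin(0.598456) ≈ 36.7594°  →  A = 180° − 44.9° − 36.7594° ≈ 98.3406° > 0, valid
Candidate 2: C₂ = 180° − C₁ ≈ 143.241°  →  A = 180° − 44.9° − 143.241° ≈ -8.1406° ≤ 0, not a valid triangle

C = 36.76° (one solution)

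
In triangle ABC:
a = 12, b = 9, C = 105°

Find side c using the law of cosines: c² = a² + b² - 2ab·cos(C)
c² = 12² + 9² − 2·12·9·cos(105°)
cos(105°) ≈ -0.258819
c² ≈ 144 + 81 − 216·(-0.258819) ≈ 225 + 55.9049 ≈ 280.905
c ≈ √280.905 ≈ 16.7602

c = 16.76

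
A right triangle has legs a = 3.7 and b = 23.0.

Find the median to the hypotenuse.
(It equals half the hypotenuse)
Hypotenuse c = √(a² + b²) = √(13.69 + 529) = √542.69 ≈ 23.2957
Median to hypotenuse = c/2 ≈ 23.2957/2 ≈ 11.6479

Median = 11.65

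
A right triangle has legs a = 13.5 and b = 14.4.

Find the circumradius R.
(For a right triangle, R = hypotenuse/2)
Hypotenuse c = √(a² + b²) = √(182.25 + 207.36) = √389.61 ≈ 19.7385
R = c/2 ≈ 19.7385/2 ≈ 9.86927

R = 9.869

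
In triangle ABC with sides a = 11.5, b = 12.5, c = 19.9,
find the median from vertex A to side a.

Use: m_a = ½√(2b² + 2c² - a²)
m_a = ½√(2·12.5² + 2·19.9² − 11.5²) = ½√(2·156.25 + 2·396.01 − 132.25) = ½√(312.5 + 792.02 − 132.25) = ½√972.27
√972.27 ≈ 31.1812, so m_a ≈ 15.5906

m_a = 15.59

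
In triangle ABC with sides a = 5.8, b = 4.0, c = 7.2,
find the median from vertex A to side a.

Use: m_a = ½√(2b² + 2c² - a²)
m_a = ½√(2·4.0² + 2·7.2² − 5.8²) = ½√(2·16 + 2·51.84 − 33.64) = ½√(32 + 103.68 − 33.64) = ½√102.04
√102.04 ≈ 10.1015, so m_a ≈ 5.05074

m_a = 5.051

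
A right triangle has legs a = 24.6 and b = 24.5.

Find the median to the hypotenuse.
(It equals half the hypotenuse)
Hypotenuse c = √(a² + b²) = √(605.16 + 600.25) = √1205.41 ≈ 34.719
Median to hypotenuse = c/2 ≈ 34.719/2 ≈ 17.3595

Median = 17.36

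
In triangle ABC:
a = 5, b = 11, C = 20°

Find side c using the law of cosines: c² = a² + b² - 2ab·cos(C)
c² = 5² + 11² − 2·5·11·cos(20°)
cos(20°) ≈ 0.939693
c² ≈ 25 + 121 − 110·(0.939693) ≈ 146 − 103.366 ≈ 42.6338
c ≈ √42.6338 ≈ 6.52946

c = 6.529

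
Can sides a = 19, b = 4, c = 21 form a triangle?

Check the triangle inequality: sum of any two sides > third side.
a + b vs c: 19 + 4 = 23 > 21  ✓
a + c vs b: 19 + 21 = 40 > 4  ✓
b + c vs a: 4 + 21 = 25 > 19  ✓

Yes, triangle inequality satisfied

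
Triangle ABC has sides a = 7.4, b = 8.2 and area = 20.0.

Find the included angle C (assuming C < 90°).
Area = ½·a·b·sin(C)  ⇒  sin(C) = 2·Area/(a·b) = 2·20.0/(7.4·8.2) = 40/60.68 ≈ 0.659196
C = arcsin(0.659196) ≈ 41.2386° (taking the acute solution since C < 90°)

C = 41.24°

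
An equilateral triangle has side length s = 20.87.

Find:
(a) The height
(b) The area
(a) The height splits the triangle into two 30-60-90 halves: h = s·√3/2 = 20.87·1.73205/2 ≈ 36.1479/2 ≈ 18.074
(b) Area = (√3/4)·s² = (√3/4)·20.87² = (√3/4)·435.5569 ≈ 0.433013·435.5569 ≈ 188.602

Height = 18.07, Area = 188.6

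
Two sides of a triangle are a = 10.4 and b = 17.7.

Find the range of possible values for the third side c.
Triangle inequality: |a − b| < c < a + b
|a − b| = |10.4 − 17.7| = 7.3
a + b = 10.4 + 17.7 = 28.1

7.3 < c < 28.1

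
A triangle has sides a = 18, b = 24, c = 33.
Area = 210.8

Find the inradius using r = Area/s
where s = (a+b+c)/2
s = (18 + 24 + 33)/2 = 75/2 = 37.5
r = Area/s = 210.8/37.5 ≈ 5.62133

r = 5.621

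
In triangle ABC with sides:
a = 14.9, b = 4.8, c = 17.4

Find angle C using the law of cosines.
c² = a² + b² − 2ab·cos(C)  ⇒  cos(C) = (a² + b² − c²)/(2ab)
cos(C) = (14.9² + 4.8² − 17.4²)/(2·14.9·4.8) = (222.01 + 23.04 − 302.76)/143.04 = -57.71/143.04 ≈ -0.403454
C = arccos(-0.403454) ≈ 113.794°

C = 113.8°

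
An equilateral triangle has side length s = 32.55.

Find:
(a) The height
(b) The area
(a) The height splits the triangle into two 30-60-90 halves: h = s·√3/2 = 32.55·1.73205/2 ≈ 56.3783/2 ≈ 28.1891
(b) Area = (√3/4)·s² = (√3/4)·32.55² = (√3/4)·1059.5025 ≈ 0.433013·1059.5025 ≈ 458.778

Height = 28.19, Area = 458.8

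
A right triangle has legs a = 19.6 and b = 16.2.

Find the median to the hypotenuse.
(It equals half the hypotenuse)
Hypotenuse c = √(a² + b²) = √(384.16 + 262.44) = √646.6 ≈ 25.4283
Median to hypotenuse = c/2 ≈ 25.4283/2 ≈ 12.7142

Median = 12.71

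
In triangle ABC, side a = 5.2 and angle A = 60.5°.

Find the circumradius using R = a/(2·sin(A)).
R = a/(2·sin(A)) = 5.2/(2·sin(60.5°))
sin(60.5°) ≈ 0.870356
R ≈ 5.2/(2·0.870356) = 5.2/1.74071 ≈ 2.98728

R = 2.987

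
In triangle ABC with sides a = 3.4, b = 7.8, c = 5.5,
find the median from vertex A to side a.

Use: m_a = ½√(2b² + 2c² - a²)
m_a = ½√(2·7.8² + 2·5.5² − 3.4²) = ½√(2·60.84 + 2·30.25 − 11.56) = ½√(121.68 + 60.5 − 11.56) = ½√170.62
√170.62 ≈ 13.0622, so m_a ≈ 6.53108

m_a = 6.531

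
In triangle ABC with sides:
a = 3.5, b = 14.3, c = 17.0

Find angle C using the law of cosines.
c² = a² + b² − 2ab·cos(C)  ⇒  cos(C) = (a² + b² − c²)/(2ab)
cos(C) = (3.5² + 14.3² − 17.0²)/(2·3.5·14.3) = (12.25 + 204.49 − 289)/100.1 = -72.26/100.1 ≈ -0.721878
C = arccos(-0.721878) ≈ 136.21°

C = 136.2°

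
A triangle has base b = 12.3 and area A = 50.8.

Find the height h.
A = ½·b·h  ⇒  h = 2A/b = 2·50.8/12.3 = 101.6/12.3 ≈ 8.26016

h = 8.26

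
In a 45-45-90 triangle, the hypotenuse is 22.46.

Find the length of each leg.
In a 45-45-90 triangle hypotenuse = leg·√2, so leg = hypotenuse/√2.
Leg = 22.46/√2 ≈ 22.46/1.41421 ≈ 15.8816

Each leg = 15.88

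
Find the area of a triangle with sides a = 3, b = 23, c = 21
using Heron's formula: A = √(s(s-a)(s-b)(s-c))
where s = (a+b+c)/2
s = (3 + 23 + 21)/2 = 47/2 = 23.5
s − a = 20.5, s − b = 0.5, s − c = 2.5
s(s−a)(s−b)(s−c) = 23.5·20.5·0.5·2.5 = 602.1875
Area = √602.1875 ≈ 24.5395

s = 23.5, Area = 24.54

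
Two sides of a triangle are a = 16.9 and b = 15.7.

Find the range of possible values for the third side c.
Triangle inequality: |a − b| < c < a + b
|a − b| = |16.9 − 15.7| = 1.2
a + b = 16.9 + 15.7 = 32.6

1.2 < c < 32.6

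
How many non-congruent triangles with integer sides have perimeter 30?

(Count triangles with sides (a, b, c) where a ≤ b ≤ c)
Let a ≤ b ≤ c with a + b + c = 30. The only binding inequality is a + b > c, i.e. 30 − c > c, so c < 30/2; and c ≥ 30/3 since c is the largest side.
So 10 ≤ c ≤ 14. For each c, b runs from ⌈(30 − c)/2⌉ up to c (then a = 30 − b − c satisfies 1 ≤ a ≤ b automatically), giving c − ⌈(30 − c)/2⌉ + 1 choices.
Summing over c: 1 + 2 + 4 + 5 + 7 = 19
Check (closed form: nearest integer to p²/48 for even p, (p+3)²/48 for odd p): 30²/48 = 900/48 ≈ 18.75 → 19

19 triangles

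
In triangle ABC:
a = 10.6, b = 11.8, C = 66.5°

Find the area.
Two sides and the included angle (SAS): A = ½·a·b·sin(C) = ½·10.6·11.8·sin(66.5°)
sin(66.5°) ≈ 0.91706
A ≈ ½·125.08·0.91706 = 62.54·0.91706 ≈ 57.3529

Area = 57.35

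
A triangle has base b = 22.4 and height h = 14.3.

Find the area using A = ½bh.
A = ½·b·h = ½·22.4·14.3 = ½·320.32 = 160.16

Area = 160.16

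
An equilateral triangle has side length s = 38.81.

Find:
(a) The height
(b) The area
(a) The height splits the triangle into two 30-60-90 halves: h = s·√3/2 = 38.81·1.73205/2 ≈ 67.2209/2 ≈ 33.6104
(b) Area = (√3/4)·s² = (√3/4)·38.81² = (√3/4)·1506.2161 ≈ 0.433013·1506.2161 ≈ 652.211

Height = 33.61, Area = 652.2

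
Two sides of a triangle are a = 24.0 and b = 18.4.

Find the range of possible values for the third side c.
Triangle inequality: |a − b| < c < a + b
|a − b| = |24.0 − 18.4| = 5.6
a + b = 24.0 + 18.4 = 42.4

5.6 < c < 42.4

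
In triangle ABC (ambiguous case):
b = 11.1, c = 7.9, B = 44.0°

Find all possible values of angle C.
b/sin(B) = c/sin(C)  ⇒  sin(C) = c·sin(B)/b = 7.9·sin(44.0°)/11.1
sin(44.0°) ≈ 0.694658
sin(C) ≈ 7.9·0.694658/11.1 ≈ 5.4878/11.1 ≈ 0.494396
Candidate 1: C₁ = arcsin(0.494396) ≈ 29.63°  →  A = 180° − 44.0° − 29.63° ≈ 106.37° > 0, valid
Candidate 2: C₂ = 180° − C₁ ≈ 150.37°  →  A = 180° − 44.0° − 150.37° ≈ -14.37° ≤ 0, not a valid triangle

C = 29.63° (one solution)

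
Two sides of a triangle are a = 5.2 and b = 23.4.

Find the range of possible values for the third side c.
Triangle inequality: |a − b| < c < a + b
|a − b| = |5.2 − 23.4| = 18.2
a + b = 5.2 + 23.4 = 28.6

18.2 < c < 28.6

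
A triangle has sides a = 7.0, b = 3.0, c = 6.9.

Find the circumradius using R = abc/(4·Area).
First find the area with Heron's formula.
s = (7.0 + 3.0 + 6.9)/2 = 8.45
Area = √(s(s−a)(s−b)(s−c)) = √(8.45·1.45·5.45·1.55) ≈ √103.503 ≈ 10.1736
abc = 7.0·3.0·6.9 = 144.9
R = abc/(4·Area) ≈ 144.9/(4·10.1736) = 144.9/40.6946 ≈ 3.56067

R = 3.561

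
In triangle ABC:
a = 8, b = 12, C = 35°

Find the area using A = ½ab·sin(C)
A = ½·a·b·sin(C) = ½·8·12·sin(35°)
sin(35°) ≈ 0.573576
A ≈ ½·96·0.573576 = 48·0.573576 ≈ 27.5317

Area = 27.53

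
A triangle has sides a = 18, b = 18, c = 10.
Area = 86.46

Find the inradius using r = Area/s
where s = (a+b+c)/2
s = (18 + 18 + 10)/2 = 46/2 = 23
r = Area/s = 86.46/23 ≈ 3.75913

r = 3.759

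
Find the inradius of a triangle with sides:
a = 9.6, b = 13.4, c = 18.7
r = Area/s where s is the semi-perimeter.
s = (9.6 + 13.4 + 18.7)/2 = 41.7/2 = 20.85
Area = √(s(s−a)(s−b)(s−c)) = √(20.85·11.25·7.45·2.15) ≈ √3757.1 ≈ 61.2952
r ≈ 61.2952/20.85 ≈ 2.93982

r = 2.94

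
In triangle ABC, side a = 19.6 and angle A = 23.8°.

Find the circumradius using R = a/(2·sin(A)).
R = a/(2·sin(A)) = 19.6/(2·sin(23.8°))
sin(23.8°) ≈ 0.403545
R ≈ 19.6/(2·0.403545) = 19.6/0.807091 ≈ 24.2848

R = 24.28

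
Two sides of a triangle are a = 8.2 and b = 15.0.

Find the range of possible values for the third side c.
Triangle inequality: |a − b| < c < a + b
|a − b| = |8.2 − 15.0| = 6.8
a + b = 8.2 + 15.0 = 23.2

6.8 < c < 23.2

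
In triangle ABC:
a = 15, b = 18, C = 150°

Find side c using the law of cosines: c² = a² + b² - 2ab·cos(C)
c² = 15² + 18² − 2·15·18·cos(150°)
cos(150°) ≈ -0.866025
c² ≈ 225 + 324 − 540·(-0.866025) ≈ 549 + 467.654 ≈ 1016.65
c ≈ √1016.65 ≈ 31.885

c = 31.89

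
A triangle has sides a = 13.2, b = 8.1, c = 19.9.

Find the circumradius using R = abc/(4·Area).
First find the area with Heron's formula.
s = (13.2 + 8.1 + 19.9)/2 = 20.6
Area = √(s(s−a)(s−b)(s−c)) = √(20.6·7.4·12.5·0.7) ≈ √1333.85 ≈ 36.5219
abc = 13.2·8.1·19.9 = 2127.708
R = abc/(4·Area) ≈ 2127.708/(4·36.5219) = 2127.708/146.088 ≈ 14.5646

R = 14.56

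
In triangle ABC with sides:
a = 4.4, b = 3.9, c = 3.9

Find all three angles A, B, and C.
Law of cosines for each angle (a² = 19.36, b² = 15.21, c² = 15.21):
cos(A) = (b² + c² − a²)/(2bc) = (15.21 + 15.21 − 19.36)/(2·3.9·3.9) = 11.06/30.42 ≈ 0.363577  ⇒  A ≈ 68.68°
cos(B) = (a² + c² − b²)/(2ac) = (19.36 + 15.21 − 15.21)/(2·4.4·3.9) = 19.36/34.32 ≈ 0.564103  ⇒  B ≈ 55.66°
cos(C) = (a² + b² − c²)/(2ab) = (19.36 + 15.21 − 15.21)/(2·4.4·3.9) = 19.36/34.32 ≈ 0.564103  ⇒  C ≈ 55.66°
Check: A + B + C ≈ 180°

A = 68.68°, B = 55.66°, C = 55.66°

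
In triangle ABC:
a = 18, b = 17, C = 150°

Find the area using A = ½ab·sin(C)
A = ½·a·b·sin(C) = ½·18·17·sin(150°)
sin(150°) ≈ 0.5
A ≈ ½·306·0.5 = 153·0.5 ≈ 76.5

Area = 76.5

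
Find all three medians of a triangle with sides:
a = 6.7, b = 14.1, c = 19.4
Median formula: m_a = ½√(2b² + 2c² − a²) (and cyclically). a² = 44.89, b² = 198.81, c² = 376.36.
m_a = ½√(2·198.81 + 2·376.36 − 44.89) = ½√1105.45 ≈ ½·33.2483 ≈ 16.6242
m_b = ½√(2·44.89 + 2·376.36 − 198.81) = ½√643.69 ≈ ½·25.371 ≈ 12.6855
m_c = ½√(2·44.89 + 2·198.81 − 376.36) = ½√111.04 ≈ ½·10.5376 ≈ 5.26878

m_a = 16.62, m_b = 12.69, m_c = 5.269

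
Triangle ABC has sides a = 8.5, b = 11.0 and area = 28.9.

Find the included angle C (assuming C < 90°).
Area = ½·a·b·sin(C)  ⇒  sin(C) = 2·Area/(a·b) = 2·28.9/(8.5·11.0) = 57.8/93.5 ≈ 0.618182
C = arcsin(0.618182) ≈ 38.1835° (taking the acute solution since C < 90°)

C = 38.18°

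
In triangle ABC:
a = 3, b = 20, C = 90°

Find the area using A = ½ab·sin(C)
A = ½·a·b·sin(C) = ½·3·20·sin(90°)
sin(90°) ≈ 1
A ≈ ½·60·1 = 30·1 ≈ 30

Area = 30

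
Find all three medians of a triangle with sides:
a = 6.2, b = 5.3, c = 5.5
Median formula: m_a = ½√(2b² + 2c² − a²) (and cyclically). a² = 38.44, b² = 28.09, c² = 30.25.
m_a = ½√(2·28.09 + 2·30.25 − 38.44) = ½√78.24 ≈ ½·8.84534 ≈ 4.42267
m_b = ½√(2·38.44 + 2·30.25 − 28.09) = ½√109.29 ≈ ½·10.4542 ≈ 5.22709
m_c = ½√(2·38.44 + 2·28.09 − 30.25) = ½√102.81 ≈ ½·10.1395 ≈ 5.06976

m_a = 4.423, m_b = 5.227, m_c = 5.07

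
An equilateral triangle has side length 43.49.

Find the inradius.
r = Area/s with s the semi-perimeter.
Area = (√3/4)·43.49² = (√3/4)·1891.3801 ≈ 0.433013·1891.3801 ≈ 818.992
s = 3·43.49/2 = 65.235
r ≈ 818.992/65.235 ≈ 12.5545
(Equivalently r = side/(2√3) = 43.49/3.4641 ≈ 12.5545.)

r = 12.55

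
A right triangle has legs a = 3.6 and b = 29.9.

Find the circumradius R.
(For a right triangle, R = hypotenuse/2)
Hypotenuse c = √(a² + b²) = √(12.96 + 894.01) = √906.97 ≈ 30.1159
R = c/2 ≈ 30.1159/2 ≈ 15.058

R = 15.06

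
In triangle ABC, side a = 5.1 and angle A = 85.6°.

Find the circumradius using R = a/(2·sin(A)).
R = a/(2·sin(A)) = 5.1/(2·sin(85.6°))
sin(85.6°) ≈ 0.997053
R ≈ 5.1/(2·0.997053) = 5.1/1.99411 ≈ 2.55754

R = 2.558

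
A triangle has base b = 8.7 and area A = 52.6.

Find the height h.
A = ½·b·h  ⇒  h = 2A/b = 2·52.6/8.7 = 105.2/8.7 ≈ 12.092

h = 12.09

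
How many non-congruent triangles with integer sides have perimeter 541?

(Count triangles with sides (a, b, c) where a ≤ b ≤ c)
Let a ≤ b ≤ c with a + b + c = 541. The only binding inequality is a + b > c, i.e. 541 − c > c, so c < 541/2; and c ≥ 541/3 since c is the largest side.
So 181 ≤ c ≤ 270. For each c, b runs from ⌈(541 − c)/2⌉ up to c (then a = 541 − b − c satisfies 1 ≤ a ≤ b automatically), giving c − ⌈(541 − c)/2⌉ + 1 choices.
Summing over c: 2 + 3 + 5 + 6 + … + 134 + 135  (90 terms, c = 181, …, 270) = 6165
Check (closed form: nearest integer to p²/48 for even p, (p+3)²/48 for odd p): (541+3)²/48 = 544²/48 = 295936/48 ≈ 6165.33 → 6165

6165 triangles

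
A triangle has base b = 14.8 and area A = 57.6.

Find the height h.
A = ½·b·h  ⇒  h = 2A/b = 2·57.6/14.8 = 115.2/14.8 ≈ 7.78378

h = 7.784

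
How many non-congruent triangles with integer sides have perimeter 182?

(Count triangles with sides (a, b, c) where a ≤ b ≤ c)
Let a ≤ b ≤ c with a + b + c = 182. The only binding inequality is a + b > c, i.e. 182 − c > c, so c < 182/2; and c ≥ 182/3 since c is the largest side.
So 61 ≤ c ≤ 90. For each c, b runs from ⌈(182 − c)/2⌉ up to c (then a = 182 − b − c satisfies 1 ≤ a ≤ b automatically), giving c − ⌈(182 − c)/2⌉ + 1 choices.
Summing over c: 1 + 3 + 4 + 6 + … + 43 + 45  (30 terms, c = 61, …, 90) = 690
Check (closed form: nearest integer to p²/48 for even p, (p+3)²/48 for odd p): 182²/48 = 33124/48 ≈ 690.08 → 690

690 triangles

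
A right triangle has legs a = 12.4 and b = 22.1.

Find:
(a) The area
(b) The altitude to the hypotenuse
(a) The legs are perpendicular, so Area = ½·a·b = ½·12.4·22.1 = ½·274.04 = 137.02
(b) Hypotenuse c = √(a² + b²) = √(153.76 + 488.41) = √642.17 ≈ 25.3411
    Area = ½·c·h_c  ⇒  h_c = 2·Area/c = 274.04/25.3411 ≈ 10.8141

Area = 137.02, h_c = 10.81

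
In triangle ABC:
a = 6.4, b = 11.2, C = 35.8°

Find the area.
Two sides and the included angle (SAS): A = ½·a·b·sin(C) = ½·6.4·11.2·sin(35.8°)
sin(35.8°) ≈ 0.584958
A ≈ ½·71.68·0.584958 = 35.84·0.584958 ≈ 20.9649

Area = 20.96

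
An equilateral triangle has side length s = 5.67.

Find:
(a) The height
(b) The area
(a) The height splits the triangle into two 30-60-90 halves: h = s·√3/2 = 5.67·1.73205/2 ≈ 9.82073/2 ≈ 4.91036
(b) Area = (√3/4)·s² = (√3/4)·5.67² = (√3/4)·32.1489 ≈ 0.433013·32.1489 ≈ 13.9209

Height = 4.91, Area = 13.92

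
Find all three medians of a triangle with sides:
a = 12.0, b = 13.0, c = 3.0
Median formula: m_a = ½√(2b² + 2c² − a²) (and cyclically). a² = 144, b² = 169, c² = 9.
m_a = ½√(2·169 + 2·9 − 144) = ½√212 ≈ ½·14.5602 ≈ 7.28011
m_b = ½√(2·144 + 2·9 − 169) = ½√137 ≈ ½·11.7047 ≈ 5.85235
m_c = ½√(2·144 + 2·169 − 9) = ½√617 ≈ ½·24.8395 ≈ 12.4197

m_a = 7.28, m_b = 5.852, m_c = 12.42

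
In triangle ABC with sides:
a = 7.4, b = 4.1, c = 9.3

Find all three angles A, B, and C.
Law of cosines for each angle (a² = 54.76, b² = 16.81, c² = 86.49):
cos(A) = (b² + c² − a²)/(2bc) = (16.81 + 86.49 − 54.76)/(2·4.1·9.3) = 48.54/76.26 ≈ 0.636507  ⇒  A ≈ 50.4682°
cos(B) = (a² + c² − b²)/(2ac) = (54.76 + 86.49 − 16.81)/(2·7.4·9.3) = 124.44/137.64 ≈ 0.904098  ⇒  B ≈ 25.298°
cos(C) = (a² + b² − c²)/(2ab) = (54.76 + 16.81 − 86.49)/(2·7.4·4.1) = -14.92/60.68 ≈ -0.24588  ⇒  C ≈ 104.234°
Check: A + B + C ≈ 180°

A = 50.47°, B = 25.3°, C = 104.2°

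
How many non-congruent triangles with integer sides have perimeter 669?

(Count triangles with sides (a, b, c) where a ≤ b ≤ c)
Let a ≤ b ≤ c with a + b + c = 669. The only binding inequality is a + b > c, i.e. 669 − c > c, so c < 669/2; and c ≥ 669/3 since c is the largest side.
So 223 ≤ c ≤ 334. For each c, b runs from ⌈(669 − c)/2⌉ up to c (then a = 669 − b − c satisfies 1 ≤ a ≤ b automatically), giving c − ⌈(669 − c)/2⌉ + 1 choices.
Summing over c: 1 + 2 + 4 + 5 + … + 166 + 167  (112 terms, c = 223, …, 334) = 9408
Check (closed form: nearest integer to p²/48 for even p, (p+3)²/48 for odd p): (669+3)²/48 = 672²/48 = 451584/48 ≈ 9408.00 → 9408

9408 triangles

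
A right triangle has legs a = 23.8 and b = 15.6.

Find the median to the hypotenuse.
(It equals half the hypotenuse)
Hypotenuse c = √(a² + b²) = √(566.44 + 243.36) = √809.8 ≈ 28.457
Median to hypotenuse = c/2 ≈ 28.457/2 ≈ 14.2285

Median = 14.23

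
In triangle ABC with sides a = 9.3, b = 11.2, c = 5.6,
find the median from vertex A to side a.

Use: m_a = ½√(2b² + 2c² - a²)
m_a = ½√(2·11.2² + 2·5.6² − 9.3²) = ½√(2·125.44 + 2·31.36 − 86.49) = ½√(250.88 + 62.72 − 86.49) = ½√227.11
√227.11 ≈ 15.0702, so m_a ≈ 7.53508

m_a = 7.535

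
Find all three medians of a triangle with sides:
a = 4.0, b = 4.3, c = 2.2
Median formula: m_a = ½√(2b² + 2c² − a²) (and cyclically). a² = 16, b² = 18.49, c² = 4.84.
m_a = ½√(2·18.49 + 2·4.84 − 16) = ½√30.66 ≈ ½·5.53715 ≈ 2.76857
m_b = ½√(2·16 + 2·4.84 − 18.49) = ½√23.19 ≈ ½·4.8156 ≈ 2.4078
m_c = ½√(2·16 + 2·18.49 − 4.84) = ½√64.14 ≈ ½·8.00875 ≈ 4.00437

m_a = 2.769, m_b = 2.408, m_c = 4.004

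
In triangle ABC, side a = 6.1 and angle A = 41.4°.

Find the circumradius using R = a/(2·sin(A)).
R = a/(2·sin(A)) = 6.1/(2·sin(41.4°))
sin(41.4°) ≈ 0.661312
R ≈ 6.1/(2·0.661312) = 6.1/1.32262 ≈ 4.61204

R = 4.612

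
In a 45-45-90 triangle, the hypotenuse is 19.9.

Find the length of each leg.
In a 45-45-90 triangle hypotenuse = leg·√2, so leg = hypotenuse/√2.
Leg = 19.9/√2 ≈ 19.9/1.41421 ≈ 14.0714

Each leg = 14.07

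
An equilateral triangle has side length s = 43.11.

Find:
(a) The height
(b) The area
(a) The height splits the triangle into two 30-60-90 halves: h = s·√3/2 = 43.11·1.73205/2 ≈ 74.6687/2 ≈ 37.3344
(b) Area = (√3/4)·s² = (√3/4)·43.11² = (√3/4)·1858.4721 ≈ 0.433013·1858.4721 ≈ 804.742

Height = 37.33, Area = 804.7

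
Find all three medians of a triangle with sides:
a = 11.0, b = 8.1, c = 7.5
Median formula: m_a = ½√(2b² + 2c² − a²) (and cyclically). a² = 121, b² = 65.61, c² = 56.25.
m_a = ½√(2·65.61 + 2·56.25 − 121) = ½√122.72 ≈ ½·11.0779 ≈ 5.53895
m_b = ½√(2·121 + 2·56.25 − 65.61) = ½√288.89 ≈ ½·16.9968 ≈ 8.49838
m_c = ½√(2·121 + 2·65.61 − 56.25) = ½√316.97 ≈ ½·17.8037 ≈ 8.90183

m_a = 5.539, m_b = 8.498, m_c = 8.902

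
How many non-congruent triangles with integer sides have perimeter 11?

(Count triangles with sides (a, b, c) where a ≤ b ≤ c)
Let a ≤ b ≤ c with a + b + c = 11. The only binding inequality is a + b > c, i.e. 11 − c > c, so c < 11/2; and c ≥ 11/3 since c is the largest side.
So 4 ≤ c ≤ 5. For each c, b runs from ⌈(11 − c)/2⌉ up to c (then a = 11 − b − c satisfies 1 ≤ a ≤ b automatically), giving c − ⌈(11 − c)/2⌉ + 1 choices.
Summing over c: 1 + 3 = 4
Check (closed form: nearest integer to p²/48 for even p, (p+3)²/48 for odd p): (11+3)²/48 = 14²/48 = 196/48 ≈ 4.08 → 4

4 triangles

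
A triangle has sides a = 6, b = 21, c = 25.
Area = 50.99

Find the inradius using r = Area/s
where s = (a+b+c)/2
s = (6 + 21 + 25)/2 = 52/2 = 26
r = Area/s = 50.99/26 ≈ 1.96115

r = 1.961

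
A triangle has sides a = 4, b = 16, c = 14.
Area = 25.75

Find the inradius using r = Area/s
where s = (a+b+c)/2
s = (4 + 16 + 14)/2 = 34/2 = 17
r = Area/s = 25.75/17 ≈ 1.51471

r = 1.515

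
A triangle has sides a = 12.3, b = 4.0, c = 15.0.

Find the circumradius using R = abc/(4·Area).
First find the area with Heron's formula.
s = (12.3 + 4.0 + 15.0)/2 = 15.65
Area = √(s(s−a)(s−b)(s−c)) = √(15.65·3.35·11.65·0.65) ≈ √397.007 ≈ 19.925
abc = 12.3·4.0·15.0 = 738
R = abc/(4·Area) ≈ 738/(4·19.925) = 738/79.7002 ≈ 9.25971

R = 9.26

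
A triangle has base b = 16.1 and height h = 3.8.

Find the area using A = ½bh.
A = ½·b·h = ½·16.1·3.8 = ½·61.18 = 30.59

Area = 30.59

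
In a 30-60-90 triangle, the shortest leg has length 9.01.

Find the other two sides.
In a 30-60-90 triangle the sides are in ratio 1 : √3 : 2 (short leg : long leg : hypotenuse).
Long leg = 9.01·√3 ≈ 9.01·1.73205 ≈ 15.6058
Hypotenuse = 2·9.01 = 18.02

Long leg = 9.01√3 = 15.61, Hypotenuse = 18.02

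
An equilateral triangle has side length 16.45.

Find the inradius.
r = Area/s with s the semi-perimeter.
Area = (√3/4)·16.45² = (√3/4)·270.6025 ≈ 0.433013·270.6025 ≈ 117.174
s = 3·16.45/2 = 24.675
r ≈ 117.174/24.675 ≈ 4.74871
(Equivalently r = side/(2√3) = 16.45/3.4641 ≈ 4.74871.)

r = 4.749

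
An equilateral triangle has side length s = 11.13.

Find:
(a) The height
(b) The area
(a) The height splits the triangle into two 30-60-90 halves: h = s·√3/2 = 11.13·1.73205/2 ≈ 19.2777/2 ≈ 9.63886
(b) Area = (√3/4)·s² = (√3/4)·11.13² = (√3/4)·123.8769 ≈ 0.433013·123.8769 ≈ 53.6403

Height = 9.639, Area = 53.64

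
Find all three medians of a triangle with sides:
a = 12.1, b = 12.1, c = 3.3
Median formula: m_a = ½√(2b² + 2c² − a²) (and cyclically). a² = 146.41, b² = 146.41, c² = 10.89.
m_a = ½√(2·146.41 + 2·10.89 − 146.41) = ½√168.19 ≈ ½·12.9688 ≈ 6.4844
m_b = ½√(2·146.41 + 2·10.89 − 146.41) = ½√168.19 ≈ ½·12.9688 ≈ 6.4844
m_c = ½√(2·146.41 + 2·146.41 − 10.89) = ½√574.75 ≈ ½·23.9739 ≈ 11.987

m_a = 6.484, m_b = 6.484, m_c = 11.99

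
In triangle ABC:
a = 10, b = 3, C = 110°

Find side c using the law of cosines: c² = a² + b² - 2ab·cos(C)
c² = 10² + 3² − 2·10·3·cos(110°)
cos(110°) ≈ -0.34202
c² ≈ 100 + 9 − 60·(-0.34202) ≈ 109 + 20.5212 ≈ 129.521
c ≈ √129.521 ≈ 11.3807

c = 11.38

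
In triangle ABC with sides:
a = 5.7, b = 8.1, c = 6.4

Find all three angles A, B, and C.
Law of cosines for each angle (a² = 32.49, b² = 65.61, c² = 40.96):
cos(A) = (b² + c² − a²)/(2bc) = (65.61 + 40.96 − 32.49)/(2·8.1·6.4) = 74.08/103.68 ≈ 0.714506  ⇒  A ≈ 44.3973°
cos(B) = (a² + c² − b²)/(2ac) = (32.49 + 40.96 − 65.61)/(2·5.7·6.4) = 7.84/72.96 ≈ 0.107456  ⇒  B ≈ 83.8313°
cos(C) = (a² + b² − c²)/(2ab) = (32.49 + 65.61 − 40.96)/(2·5.7·8.1) = 57.14/92.34 ≈ 0.6188  ⇒  C ≈ 51.7714°
Check: A + B + C ≈ 180°

A = 44.4°, B = 83.83°, C = 51.77°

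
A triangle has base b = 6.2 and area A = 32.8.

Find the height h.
A = ½·b·h  ⇒  h = 2A/b = 2·32.8/6.2 = 65.6/6.2 ≈ 10.5806

h = 10.58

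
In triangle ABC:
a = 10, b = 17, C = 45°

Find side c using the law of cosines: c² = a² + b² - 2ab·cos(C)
c² = 10² + 17² − 2·10·17·cos(45°)
cos(45°) ≈ 0.707107
c² ≈ 100 + 289 − 340·(0.707107) ≈ 389 − 240.416 ≈ 148.584
c ≈ √148.584 ≈ 12.1895

c = 12.19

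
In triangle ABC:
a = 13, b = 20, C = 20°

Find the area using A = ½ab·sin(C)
A = ½·a·b·sin(C) = ½·13·20·sin(20°)
sin(20°) ≈ 0.34202
A ≈ ½·260·0.34202 = 130·0.34202 ≈ 44.4626

Area = 44.46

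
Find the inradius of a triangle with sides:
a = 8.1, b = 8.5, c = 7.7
r = Area/s where s is the semi-perimeter.
s = (8.1 + 8.5 + 7.7)/2 = 24.3/2 = 12.15
Area = √(s(s−a)(s−b)(s−c)) = √(12.15·4.05·3.65·4.45) ≈ √799.253 ≈ 28.2711
r ≈ 28.2711/12.15 ≈ 2.32684

r = 2.327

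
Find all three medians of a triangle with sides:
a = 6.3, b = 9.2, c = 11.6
Median formula: m_a = ½√(2b² + 2c² − a²) (and cyclically). a² = 39.69, b² = 84.64, c² = 134.56.
m_a = ½√(2·84.64 + 2·134.56 − 39.69) = ½√398.71 ≈ ½·19.9677 ≈ 9.98386
m_b = ½√(2·39.69 + 2·134.56 − 84.64) = ½√263.86 ≈ ½·16.2438 ≈ 8.12188
m_c = ½√(2·39.69 + 2·84.64 − 134.56) = ½√114.1 ≈ ½·10.6818 ≈ 5.34088

m_a = 9.984, m_b = 8.122, m_c = 5.341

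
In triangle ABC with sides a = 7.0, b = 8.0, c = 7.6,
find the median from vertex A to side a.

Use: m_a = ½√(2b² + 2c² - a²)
m_a = ½√(2·8.0² + 2·7.6² − 7.0²) = ½√(2·64 + 2·57.76 − 49) = ½√(128 + 115.52 − 49) = ½√194.52
√194.52 ≈ 13.947, so m_a ≈ 6.97352

m_a = 6.974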